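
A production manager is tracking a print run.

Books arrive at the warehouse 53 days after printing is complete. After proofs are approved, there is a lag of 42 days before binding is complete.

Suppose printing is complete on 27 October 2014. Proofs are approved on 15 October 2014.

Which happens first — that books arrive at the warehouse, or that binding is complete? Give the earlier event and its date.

Printing is complete: Oct 27, 2014.
Books arrive at the warehouse: Oct 27, 2014 + 53 days = Dec 19, 2014.
Proofs are approved: Oct 15, 2014.
Binding is complete: Oct 15, 2014 + 42 days = Nov 26, 2014.
Comparing: books arrive at the warehouse on Dec 19, 2014 vs binding is complete on Nov 26, 2014. Earlier: binding is complete.

Binding is complete — 26 November 2014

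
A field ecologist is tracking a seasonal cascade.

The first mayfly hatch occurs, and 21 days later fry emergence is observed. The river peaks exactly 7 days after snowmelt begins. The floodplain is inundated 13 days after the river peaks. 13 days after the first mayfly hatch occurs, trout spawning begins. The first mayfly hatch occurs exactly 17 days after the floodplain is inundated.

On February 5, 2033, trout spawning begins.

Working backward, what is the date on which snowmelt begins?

December 17, 2032

Trout spawning begins: Feb 5, 2033.
The first mayfly hatch occurs: Feb 5, 2033 − 13 days = Jan 23, 2033.
The floodplain is inundated: Jan 23, 2033 − 17 days = Jan 6, 2033.
The river peaks: Jan 6, 2033 − 13 days = Dec 24, 2032.
Snowmelt begins: Dec 24, 2032 − 7 days = Dec 17, 2032.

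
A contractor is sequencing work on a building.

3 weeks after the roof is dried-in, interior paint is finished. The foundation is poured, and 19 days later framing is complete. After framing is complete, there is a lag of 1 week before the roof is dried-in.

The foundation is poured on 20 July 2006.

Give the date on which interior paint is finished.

The foundation is poured: Jul 20, 2006.
Framing is complete: Jul 20, 2006 + 19 days = Aug 8, 2006.
The roof is dried-in: Aug 8, 2006 + 1 week = Aug 15, 2006.
Interior paint is finished: Aug 15, 2006 + 3 weeks = Sep 5, 2006.

5 September 2006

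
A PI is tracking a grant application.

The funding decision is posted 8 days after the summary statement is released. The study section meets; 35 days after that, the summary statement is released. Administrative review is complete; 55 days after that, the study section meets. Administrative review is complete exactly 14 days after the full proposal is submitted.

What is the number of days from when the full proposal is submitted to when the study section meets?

69 days

Causal path: the full proposal is submitted → administrative review is complete → the study section meets.
Total delay along the path: 14 + 55 = 69 days.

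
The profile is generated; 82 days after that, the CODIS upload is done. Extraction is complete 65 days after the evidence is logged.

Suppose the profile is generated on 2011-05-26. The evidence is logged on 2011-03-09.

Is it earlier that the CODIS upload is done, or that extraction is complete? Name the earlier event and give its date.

The profile is generated: May 26, 2011.
The CODIS upload is done: May 26, 2011 + 82 days = Aug 16, 2011.
The evidence is logged: Mar 9, 2011.
Extraction is complete: Mar 9, 2011 + 65 days = May 13, 2011.
Comparing: the CODIS upload is done on Aug 16, 2011 vs extraction is complete on May 13, 2011. Earlier: extraction is complete.

Extraction is complete — 2011-05-13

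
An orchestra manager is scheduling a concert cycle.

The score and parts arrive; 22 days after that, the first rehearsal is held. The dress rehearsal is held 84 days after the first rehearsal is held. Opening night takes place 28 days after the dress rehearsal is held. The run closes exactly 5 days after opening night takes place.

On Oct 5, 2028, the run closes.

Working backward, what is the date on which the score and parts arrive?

May 19, 2028

The run closes: Oct 5, 2028.
Opening night takes place: Oct 5, 2028 − 5 days = Sep 30, 2028.
The dress rehearsal is held: Sep 30, 2028 − 28 days = Sep 2, 2028.
The first rehearsal is held: Sep 2, 2028 − 84 days = Jun 10, 2028.
The score and parts arrive: Jun 10, 2028 − 22 days = May 19, 2028.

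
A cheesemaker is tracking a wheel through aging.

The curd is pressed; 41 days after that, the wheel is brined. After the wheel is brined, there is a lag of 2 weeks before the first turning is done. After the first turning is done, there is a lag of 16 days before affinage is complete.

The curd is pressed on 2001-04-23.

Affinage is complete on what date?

2001-07-03

The curd is pressed: Apr 23, 2001.
The wheel is brined: Apr 23, 2001 + 41 days = Jun 3, 2001.
The first turning is done: Jun 3, 2001 + 2 weeks = Jun 17, 2001.
Affinage is complete: Jun 17, 2001 + 16 days = Jul 3, 2001.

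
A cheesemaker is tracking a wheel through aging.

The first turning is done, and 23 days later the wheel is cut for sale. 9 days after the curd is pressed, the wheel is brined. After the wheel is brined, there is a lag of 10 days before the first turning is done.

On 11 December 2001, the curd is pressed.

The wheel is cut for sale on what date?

22 January 2002

The curd is pressed: Dec 11, 2001.
The wheel is brined: Dec 11, 2001 + 9 days = Dec 20, 2001.
The first turning is done: Dec 20, 2001 + 10 days = Dec 30, 2001.
The wheel is cut for sale: Dec 30, 2001 + 23 days = Jan 22, 2002.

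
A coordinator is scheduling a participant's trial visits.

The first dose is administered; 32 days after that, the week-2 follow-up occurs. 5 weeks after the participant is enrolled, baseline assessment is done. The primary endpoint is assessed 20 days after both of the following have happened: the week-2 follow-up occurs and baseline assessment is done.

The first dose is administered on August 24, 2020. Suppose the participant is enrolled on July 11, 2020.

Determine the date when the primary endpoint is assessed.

The first dose is administered: Aug 24, 2020.
The week-2 follow-up occurs: Aug 24, 2020 + 32 days = Sep 25, 2020.
The participant is enrolled: Jul 11, 2020.
Baseline assessment is done: Jul 11, 2020 + 5 weeks = Aug 15, 2020.
Both prerequisites met — the week-2 follow-up occurs (Sep 25, 2020), baseline assessment is done (Aug 15, 2020); the later is Sep 25, 2020.
The primary endpoint is assessed: Sep 25, 2020 + 20 days = Oct 15, 2020.

October 15, 2020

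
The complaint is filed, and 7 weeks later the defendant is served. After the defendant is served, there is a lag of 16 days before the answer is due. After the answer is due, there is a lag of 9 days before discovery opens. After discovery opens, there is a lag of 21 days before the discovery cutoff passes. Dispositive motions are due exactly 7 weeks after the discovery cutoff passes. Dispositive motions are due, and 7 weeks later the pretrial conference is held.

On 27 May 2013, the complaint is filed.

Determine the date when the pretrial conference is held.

The complaint is filed: May 27, 2013.
The defendant is served: May 27, 2013 + 7 weeks = Jul 15, 2013.
The answer is due: Jul 15, 2013 + 16 days = Jul 31, 2013.
Discovery opens: Jul 31, 2013 + 9 days = Aug 9, 2013.
The discovery cutoff passes: Aug 9, 2013 + 21 days = Aug 30, 2013.
Dispositive motions are due: Aug 30, 2013 + 7 weeks = Oct 18, 2013.
The pretrial conference is held: Oct 18, 2013 + 7 weeks = Dec 6, 2013.

6 December 2013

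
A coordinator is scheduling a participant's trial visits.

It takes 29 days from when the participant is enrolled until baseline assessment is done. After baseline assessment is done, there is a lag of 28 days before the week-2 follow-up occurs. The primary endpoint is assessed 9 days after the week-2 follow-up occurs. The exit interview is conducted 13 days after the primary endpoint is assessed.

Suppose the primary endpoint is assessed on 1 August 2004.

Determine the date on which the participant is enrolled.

The primary endpoint is assessed: Aug 1, 2004.
The week-2 follow-up occurs: Aug 1, 2004 − 9 days = Jul 23, 2004.
Baseline assessment is done: Jul 23, 2004 − 28 days = Jun 25, 2004.
The participant is enrolled: Jun 25, 2004 − 29 days = May 27, 2004.

27 May 2004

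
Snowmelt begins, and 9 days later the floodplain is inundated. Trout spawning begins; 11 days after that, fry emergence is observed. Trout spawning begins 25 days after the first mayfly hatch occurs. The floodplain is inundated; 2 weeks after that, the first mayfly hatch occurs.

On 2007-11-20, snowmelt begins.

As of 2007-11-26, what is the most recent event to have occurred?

Snowmelt begins: Nov 20, 2007.
The floodplain is inundated: Nov 20, 2007 + 9 days = Nov 29, 2007.
The first mayfly hatch occurs: Nov 29, 2007 + 2 weeks = Dec 13, 2007.
Trout spawning begins: Dec 13, 2007 + 25 days = Jan 7, 2008.
Fry emergence is observed: Jan 7, 2008 + 11 days = Jan 18, 2008.
Nov 26, 2007 falls between when snowmelt begins (Nov 20, 2007) and when the floodplain is inundated (Nov 29, 2007).

Snowmelt begins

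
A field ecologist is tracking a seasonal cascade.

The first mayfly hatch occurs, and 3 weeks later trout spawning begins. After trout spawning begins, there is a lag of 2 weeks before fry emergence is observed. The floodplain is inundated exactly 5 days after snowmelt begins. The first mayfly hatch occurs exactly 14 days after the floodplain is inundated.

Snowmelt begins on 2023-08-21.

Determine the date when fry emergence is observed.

2023-10-14

Snowmelt begins: Aug 21, 2023.
The floodplain is inundated: Aug 21, 2023 + 5 days = Aug 26, 2023.
The first mayfly hatch occurs: Aug 26, 2023 + 14 days = Sep 9, 2023.
Trout spawning begins: Sep 9, 2023 + 3 weeks = Sep 30, 2023.
Fry emergence is observed: Sep 30, 2023 + 2 weeks = Oct 14, 2023.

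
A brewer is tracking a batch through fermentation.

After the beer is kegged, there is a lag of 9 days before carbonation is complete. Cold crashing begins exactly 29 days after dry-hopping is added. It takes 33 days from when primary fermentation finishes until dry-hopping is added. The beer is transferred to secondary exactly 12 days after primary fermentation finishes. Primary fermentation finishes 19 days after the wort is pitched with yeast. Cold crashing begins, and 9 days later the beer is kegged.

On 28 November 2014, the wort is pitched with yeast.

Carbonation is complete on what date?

The wort is pitched with yeast: Nov 28, 2014.
Primary fermentation finishes: Nov 28, 2014 + 19 days = Dec 17, 2014.
Dry-hopping is added: Dec 17, 2014 + 33 days = Jan 19, 2015.
Cold crashing begins: Jan 19, 2015 + 29 days = Feb 17, 2015.
The beer is kegged: Feb 17, 2015 + 9 days = Feb 26, 2015.
Carbonation is complete: Feb 26, 2015 + 9 days = Mar 7, 2015.

7 March 2015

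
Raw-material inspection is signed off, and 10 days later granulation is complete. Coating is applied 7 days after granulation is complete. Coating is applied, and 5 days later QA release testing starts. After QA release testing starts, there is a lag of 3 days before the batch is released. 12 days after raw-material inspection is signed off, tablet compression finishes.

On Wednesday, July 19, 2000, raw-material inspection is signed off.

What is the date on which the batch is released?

Raw-material inspection is signed off: Jul 19, 2000.
Granulation is complete: Jul 19, 2000 + 10 days = Jul 29, 2000.
Coating is applied: Jul 29, 2000 + 7 days = Aug 5, 2000.
QA release testing starts: Aug 5, 2000 + 5 days = Aug 10, 2000.
The batch is released: Aug 10, 2000 + 3 days = Aug 13, 2000.

Sunday, August 13, 2000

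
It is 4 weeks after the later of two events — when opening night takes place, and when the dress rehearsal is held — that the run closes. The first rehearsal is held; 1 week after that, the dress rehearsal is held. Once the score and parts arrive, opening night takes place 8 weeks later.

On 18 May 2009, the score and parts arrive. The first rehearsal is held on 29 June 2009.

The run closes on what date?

10 August 2009

The score and parts arrive: May 18, 2009.
Opening night takes place: May 18, 2009 + 8 weeks = Jul 13, 2009.
The first rehearsal is held: Jun 29, 2009.
The dress rehearsal is held: Jun 29, 2009 + 1 week = Jul 6, 2009.
Both prerequisites met — opening night takes place (Jul 13, 2009), the dress rehearsal is held (Jul 6, 2009); the later is Jul 13, 2009.
The run closes: Jul 13, 2009 + 4 weeks = Aug 10, 2009.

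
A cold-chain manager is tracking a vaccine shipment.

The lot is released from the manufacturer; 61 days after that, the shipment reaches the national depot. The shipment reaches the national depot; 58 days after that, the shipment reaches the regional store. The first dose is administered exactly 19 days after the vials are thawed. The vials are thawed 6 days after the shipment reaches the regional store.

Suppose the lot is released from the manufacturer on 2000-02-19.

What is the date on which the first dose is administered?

2000-07-12

The lot is released from the manufacturer: Feb 19, 2000.
The shipment reaches the national depot: Feb 19, 2000 + 61 days = Apr 20, 2000.
The shipment reaches the regional store: Apr 20, 2000 + 58 days = Jun 17, 2000.
The vials are thawed: Jun 17, 2000 + 6 days = Jun 23, 2000.
The first dose is administered: Jun 23, 2000 + 19 days = Jul 12, 2000.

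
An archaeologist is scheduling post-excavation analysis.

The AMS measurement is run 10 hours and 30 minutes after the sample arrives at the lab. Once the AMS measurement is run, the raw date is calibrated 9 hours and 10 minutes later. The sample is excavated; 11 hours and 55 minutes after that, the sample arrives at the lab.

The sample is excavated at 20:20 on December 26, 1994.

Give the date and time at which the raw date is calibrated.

The sample is excavated: 20:20 Dec 26, 1994.
The sample arrives at the lab: 20:20 Dec 26, 1994 + 11h55m = 08:15 Dec 27, 1994.
The AMS measurement is run: 08:15 Dec 27, 1994 + 10h30m = 18:45 Dec 27, 1994.
The raw date is calibrated: 18:45 Dec 27, 1994 + 9h10m = 03:55 Dec 28, 1994.

03:55 on December 28, 1994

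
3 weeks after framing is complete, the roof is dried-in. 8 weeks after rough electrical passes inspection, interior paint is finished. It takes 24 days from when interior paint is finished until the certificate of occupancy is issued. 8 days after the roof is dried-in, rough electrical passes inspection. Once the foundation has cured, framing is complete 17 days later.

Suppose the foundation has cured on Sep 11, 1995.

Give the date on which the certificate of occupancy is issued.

Jan 15, 1996

The foundation has cured: Sep 11, 1995.
Framing is complete: Sep 11, 1995 + 17 days = Sep 28, 1995.
The roof is dried-in: Sep 28, 1995 + 3 weeks = Oct 19, 1995.
Rough electrical passes inspection: Oct 19, 1995 + 8 days = Oct 27, 1995.
Interior paint is finished: Oct 27, 1995 + 8 weeks = Dec 22, 1995.
The certificate of occupancy is issued: Dec 22, 1995 + 24 days = Jan 15, 1996.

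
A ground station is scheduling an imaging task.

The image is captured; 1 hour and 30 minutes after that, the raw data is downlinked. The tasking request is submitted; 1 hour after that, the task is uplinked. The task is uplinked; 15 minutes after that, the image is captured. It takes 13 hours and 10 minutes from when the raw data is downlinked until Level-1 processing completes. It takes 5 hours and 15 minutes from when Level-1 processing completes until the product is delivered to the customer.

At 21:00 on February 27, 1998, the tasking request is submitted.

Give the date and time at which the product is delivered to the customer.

The tasking request is submitted: 21:00 Feb 27, 1998.
The task is uplinked: 21:00 Feb 27, 1998 + 1h = 22:00 Feb 27, 1998.
The image is captured: 22:00 Feb 27, 1998 + 15m = 22:15 Feb 27, 1998.
The raw data is downlinked: 22:15 Feb 27, 1998 + 1h30m = 23:45 Feb 27, 1998.
Level-1 processing completes: 23:45 Feb 27, 1998 + 13h10m = 12:55 Feb 28, 1998.
The product is delivered to the customer: 12:55 Feb 28, 1998 + 5h15m = 18:10 Feb 28, 1998.

18:10 on February 28, 1998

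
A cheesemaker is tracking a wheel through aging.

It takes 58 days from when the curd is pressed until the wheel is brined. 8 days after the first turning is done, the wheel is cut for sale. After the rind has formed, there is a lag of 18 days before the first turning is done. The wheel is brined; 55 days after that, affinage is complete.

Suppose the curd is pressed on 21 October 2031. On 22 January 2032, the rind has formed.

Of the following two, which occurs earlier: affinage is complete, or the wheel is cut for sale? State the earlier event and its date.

The curd is pressed: Oct 21, 2031.
The wheel is brined: Oct 21, 2031 + 58 days = Dec 18, 2031.
Affinage is complete: Dec 18, 2031 + 55 days = Feb 11, 2032.
The rind has formed: Jan 22, 2032.
The first turning is done: Jan 22, 2032 + 18 days = Feb 9, 2032.
The wheel is cut for sale: Feb 9, 2032 + 8 days = Feb 17, 2032.
Comparing: affinage is complete on Feb 11, 2032 vs the wheel is cut for sale on Feb 17, 2032. Earlier: affinage is complete.

Affinage is complete — 11 February 2032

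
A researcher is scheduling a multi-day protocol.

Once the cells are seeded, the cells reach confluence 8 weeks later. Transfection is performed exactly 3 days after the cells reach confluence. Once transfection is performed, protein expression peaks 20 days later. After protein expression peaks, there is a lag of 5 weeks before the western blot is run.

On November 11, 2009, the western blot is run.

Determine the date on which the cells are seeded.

The western blot is run: Nov 11, 2009.
Protein expression peaks: Nov 11, 2009 − 5 weeks = Oct 7, 2009.
Transfection is performed: Oct 7, 2009 − 20 days = Sep 17, 2009.
The cells reach confluence: Sep 17, 2009 − 3 days = Sep 14, 2009.
The cells are seeded: Sep 14, 2009 − 8 weeks = Jul 20, 2009.

July 20, 2009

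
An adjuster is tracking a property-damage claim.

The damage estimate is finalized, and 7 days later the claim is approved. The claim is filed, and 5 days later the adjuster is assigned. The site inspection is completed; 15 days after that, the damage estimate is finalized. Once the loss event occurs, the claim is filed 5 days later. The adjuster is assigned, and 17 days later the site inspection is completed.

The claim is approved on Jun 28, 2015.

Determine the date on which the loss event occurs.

May 10, 2015

The claim is approved: Jun 28, 2015.
The damage estimate is finalized: Jun 28, 2015 − 7 days = Jun 21, 2015.
The site inspection is completed: Jun 21, 2015 − 15 days = Jun 6, 2015.
The adjuster is assigned: Jun 6, 2015 − 17 days = May 20, 2015.
The claim is filed: May 20, 2015 − 5 days = May 15, 2015.
The loss event occurs: May 15, 2015 − 5 days = May 10, 2015.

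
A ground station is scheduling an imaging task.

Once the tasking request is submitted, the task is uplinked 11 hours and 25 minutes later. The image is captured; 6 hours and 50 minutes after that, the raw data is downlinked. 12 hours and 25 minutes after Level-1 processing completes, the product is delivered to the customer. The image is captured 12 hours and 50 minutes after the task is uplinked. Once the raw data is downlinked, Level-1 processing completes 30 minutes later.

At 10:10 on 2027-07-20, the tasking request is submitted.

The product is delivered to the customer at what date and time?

06:10 on 2027-07-22

The tasking request is submitted: 10:10 Jul 20, 2027.
The task is uplinked: 10:10 Jul 20, 2027 + 11h25m = 21:35 Jul 20, 2027.
The image is captured: 21:35 Jul 20, 2027 + 12h50m = 10:25 Jul 21, 2027.
The raw data is downlinked: 10:25 Jul 21, 2027 + 6h50m = 17:15 Jul 21, 2027.
Level-1 processing completes: 17:15 Jul 21, 2027 + 30m = 17:45 Jul 21, 2027.
The product is delivered to the customer: 17:45 Jul 21, 2027 + 12h25m = 06:10 Jul 22, 2027.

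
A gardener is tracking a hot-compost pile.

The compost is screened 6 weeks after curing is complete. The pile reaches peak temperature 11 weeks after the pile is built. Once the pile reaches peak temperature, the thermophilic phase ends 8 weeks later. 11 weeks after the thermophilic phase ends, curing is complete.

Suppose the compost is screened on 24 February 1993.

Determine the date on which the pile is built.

17 June 1992

The compost is screened: Feb 24, 1993.
Curing is complete: Feb 24, 1993 − 6 weeks = Jan 13, 1993.
The thermophilic phase ends: Jan 13, 1993 − 11 weeks = Oct 28, 1992.
The pile reaches peak temperature: Oct 28, 1992 − 8 weeks = Sep 2, 1992.
The pile is built: Sep 2, 1992 − 11 weeks = Jun 17, 1992.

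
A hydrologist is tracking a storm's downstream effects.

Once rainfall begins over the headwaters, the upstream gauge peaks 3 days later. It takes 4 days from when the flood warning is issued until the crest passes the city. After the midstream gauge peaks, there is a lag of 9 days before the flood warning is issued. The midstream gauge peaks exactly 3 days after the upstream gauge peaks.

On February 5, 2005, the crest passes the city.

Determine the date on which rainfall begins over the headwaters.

January 17, 2005

The crest passes the city: Feb 5, 2005.
The flood warning is issued: Feb 5, 2005 − 4 days = Feb 1, 2005.
The midstream gauge peaks: Feb 1, 2005 − 9 days = Jan 23, 2005.
The upstream gauge peaks: Jan 23, 2005 − 3 days = Jan 20, 2005.
Rainfall begins over the headwaters: Jan 20, 2005 − 3 days = Jan 17, 2005.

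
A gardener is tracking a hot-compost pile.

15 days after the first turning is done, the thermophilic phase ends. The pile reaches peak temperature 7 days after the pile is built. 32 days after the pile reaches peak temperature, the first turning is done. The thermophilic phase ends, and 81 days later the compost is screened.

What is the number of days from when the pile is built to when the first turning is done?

39 days

Causal path: the pile is built → the pile reaches peak temperature → the first turning is done.
Total delay along the path: 7 + 32 = 39 days.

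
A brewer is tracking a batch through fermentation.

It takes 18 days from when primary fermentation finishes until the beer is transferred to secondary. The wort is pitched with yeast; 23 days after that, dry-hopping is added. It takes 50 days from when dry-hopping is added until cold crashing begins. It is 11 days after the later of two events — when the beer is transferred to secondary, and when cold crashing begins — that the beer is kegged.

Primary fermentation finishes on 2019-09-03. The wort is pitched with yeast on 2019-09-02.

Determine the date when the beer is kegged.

2019-11-25

Primary fermentation finishes: Sep 3, 2019.
The beer is transferred to secondary: Sep 3, 2019 + 18 days = Sep 21, 2019.
The wort is pitched with yeast: Sep 2, 2019.
Dry-hopping is added: Sep 2, 2019 + 23 days = Sep 25, 2019.
Cold crashing begins: Sep 25, 2019 + 50 days = Nov 14, 2019.
Both prerequisites met — the beer is transferred to secondary (Sep 21, 2019), cold crashing begins (Nov 14, 2019); the later is Nov 14, 2019.
The beer is kegged: Nov 14, 2019 + 11 days = Nov 25, 2019.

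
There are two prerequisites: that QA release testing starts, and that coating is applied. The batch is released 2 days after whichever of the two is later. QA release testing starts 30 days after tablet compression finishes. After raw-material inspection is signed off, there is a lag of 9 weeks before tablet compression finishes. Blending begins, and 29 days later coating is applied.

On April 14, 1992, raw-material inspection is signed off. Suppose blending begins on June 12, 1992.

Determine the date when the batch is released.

Raw-material inspection is signed off: Apr 14, 1992.
Tablet compression finishes: Apr 14, 1992 + 9 weeks = Jun 16, 1992.
QA release testing starts: Jun 16, 1992 + 30 days = Jul 16, 1992.
Blending begins: Jun 12, 1992.
Coating is applied: Jun 12, 1992 + 29 days = Jul 11, 1992.
Both prerequisites met — QA release testing starts (Jul 16, 1992), coating is applied (Jul 11, 1992); the later is Jul 16, 1992.
The batch is released: Jul 16, 1992 + 2 days = Jul 18, 1992.

July 18, 1992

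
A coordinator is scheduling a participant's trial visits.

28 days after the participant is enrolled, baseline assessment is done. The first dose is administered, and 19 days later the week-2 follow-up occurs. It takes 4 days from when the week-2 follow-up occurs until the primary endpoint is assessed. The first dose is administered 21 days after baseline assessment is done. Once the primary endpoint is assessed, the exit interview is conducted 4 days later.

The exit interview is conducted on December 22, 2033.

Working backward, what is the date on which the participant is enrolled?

The exit interview is conducted: Dec 22, 2033.
The primary endpoint is assessed: Dec 22, 2033 − 4 days = Dec 18, 2033.
The week-2 follow-up occurs: Dec 18, 2033 − 4 days = Dec 14, 2033.
The first dose is administered: Dec 14, 2033 − 19 days = Nov 25, 2033.
Baseline assessment is done: Nov 25, 2033 − 21 days = Nov 4, 2033.
The participant is enrolled: Nov 4, 2033 − 28 days = Oct 7, 2033.

October 7, 2033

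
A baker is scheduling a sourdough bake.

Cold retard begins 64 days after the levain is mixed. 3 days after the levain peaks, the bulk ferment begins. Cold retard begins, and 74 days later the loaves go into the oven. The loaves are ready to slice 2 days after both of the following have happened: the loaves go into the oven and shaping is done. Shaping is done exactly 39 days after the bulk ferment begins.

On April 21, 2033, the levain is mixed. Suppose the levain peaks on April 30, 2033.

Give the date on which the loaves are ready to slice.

September 8, 2033

The levain is mixed: Apr 21, 2033.
Cold retard begins: Apr 21, 2033 + 64 days = Jun 24, 2033.
The loaves go into the oven: Jun 24, 2033 + 74 days = Sep 6, 2033.
The levain peaks: Apr 30, 2033.
The bulk ferment begins: Apr 30, 2033 + 3 days = May 3, 2033.
Shaping is done: May 3, 2033 + 39 days = Jun 11, 2033.
Both prerequisites met — the loaves go into the oven (Sep 6, 2033), shaping is done (Jun 11, 2033); the later is Sep 6, 2033.
The loaves are ready to slice: Sep 6, 2033 + 2 days = Sep 8, 2033.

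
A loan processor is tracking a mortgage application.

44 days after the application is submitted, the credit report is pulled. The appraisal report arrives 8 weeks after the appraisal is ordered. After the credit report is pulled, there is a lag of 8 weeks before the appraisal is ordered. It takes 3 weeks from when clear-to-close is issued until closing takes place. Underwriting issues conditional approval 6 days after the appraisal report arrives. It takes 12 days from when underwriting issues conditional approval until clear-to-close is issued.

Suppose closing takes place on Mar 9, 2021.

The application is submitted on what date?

Aug 26, 2020

Closing takes place: Mar 9, 2021.
Clear-to-close is issued: Mar 9, 2021 − 3 weeks = Feb 16, 2021.
Underwriting issues conditional approval: Feb 16, 2021 − 12 days = Feb 4, 2021.
The appraisal report arrives: Feb 4, 2021 − 6 days = Jan 29, 2021.
The appraisal is ordered: Jan 29, 2021 − 8 weeks = Dec 4, 2020.
The credit report is pulled: Dec 4, 2020 − 8 weeks = Oct 9, 2020.
The application is submitted: Oct 9, 2020 − 44 days = Aug 26, 2020.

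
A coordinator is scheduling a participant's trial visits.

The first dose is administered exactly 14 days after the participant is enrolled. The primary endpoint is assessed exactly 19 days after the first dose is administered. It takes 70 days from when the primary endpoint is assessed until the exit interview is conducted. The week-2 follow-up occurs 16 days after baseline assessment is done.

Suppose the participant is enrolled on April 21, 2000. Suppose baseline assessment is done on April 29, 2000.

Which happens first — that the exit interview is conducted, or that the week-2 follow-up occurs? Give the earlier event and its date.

The week-2 follow-up occurs — May 15, 2000

The participant is enrolled: Apr 21, 2000.
The first dose is administered: Apr 21, 2000 + 14 days = May 5, 2000.
The primary endpoint is assessed: May 5, 2000 + 19 days = May 24, 2000.
The exit interview is conducted: May 24, 2000 + 70 days = Aug 2, 2000.
Baseline assessment is done: Apr 29, 2000.
The week-2 follow-up occurs: Apr 29, 2000 + 16 days = May 15, 2000.
Comparing: the exit interview is conducted on Aug 2, 2000 vs the week-2 follow-up occurs on May 15, 2000. Earlier: the week-2 follow-up occurs.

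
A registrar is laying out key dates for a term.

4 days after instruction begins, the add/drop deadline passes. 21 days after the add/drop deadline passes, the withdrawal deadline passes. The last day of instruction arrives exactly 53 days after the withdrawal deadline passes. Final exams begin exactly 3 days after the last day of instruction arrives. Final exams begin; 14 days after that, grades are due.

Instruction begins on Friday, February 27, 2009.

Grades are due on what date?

Instruction begins: Feb 27, 2009.
The add/drop deadline passes: Feb 27, 2009 + 4 days = Mar 3, 2009.
The withdrawal deadline passes: Mar 3, 2009 + 21 days = Mar 24, 2009.
The last day of instruction arrives: Mar 24, 2009 + 53 days = May 16, 2009.
Final exams begin: May 16, 2009 + 3 days = May 19, 2009.
Grades are due: May 19, 2009 + 14 days = Jun 2, 2009.

Tuesday, June 2, 2009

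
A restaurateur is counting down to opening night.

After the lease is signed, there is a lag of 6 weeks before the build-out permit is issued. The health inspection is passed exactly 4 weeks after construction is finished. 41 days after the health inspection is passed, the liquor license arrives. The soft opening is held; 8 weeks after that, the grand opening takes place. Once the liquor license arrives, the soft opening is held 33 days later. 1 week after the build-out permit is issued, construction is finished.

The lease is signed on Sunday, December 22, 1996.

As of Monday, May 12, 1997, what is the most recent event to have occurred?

The liquor license arrives

The lease is signed: Dec 22, 1996.
The build-out permit is issued: Dec 22, 1996 + 6 weeks = Feb 2, 1997.
Construction is finished: Feb 2, 1997 + 1 week = Feb 9, 1997.
The health inspection is passed: Feb 9, 1997 + 4 weeks = Mar 9, 1997.
The liquor license arrives: Mar 9, 1997 + 41 days = Apr 19, 1997.
The soft opening is held: Apr 19, 1997 + 33 days = May 22, 1997.
The grand opening takes place: May 22, 1997 + 8 weeks = Jul 17, 1997.
May 12, 1997 falls between when the liquor license arrives (Apr 19, 1997) and when the soft opening is held (May 22, 1997).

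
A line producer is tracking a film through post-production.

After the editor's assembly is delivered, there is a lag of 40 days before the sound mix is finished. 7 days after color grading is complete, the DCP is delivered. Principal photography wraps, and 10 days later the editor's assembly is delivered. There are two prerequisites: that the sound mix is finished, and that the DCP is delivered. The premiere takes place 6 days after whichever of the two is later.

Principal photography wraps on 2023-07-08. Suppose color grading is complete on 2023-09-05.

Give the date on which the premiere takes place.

Principal photography wraps: Jul 8, 2023.
The editor's assembly is delivered: Jul 8, 2023 + 10 days = Jul 18, 2023.
The sound mix is finished: Jul 18, 2023 + 40 days = Aug 27, 2023.
Color grading is complete: Sep 5, 2023.
The DCP is delivered: Sep 5, 2023 + 7 days = Sep 12, 2023.
Both prerequisites met — the sound mix is finished (Aug 27, 2023), the DCP is delivered (Sep 12, 2023); the later is Sep 12, 2023.
The premiere takes place: Sep 12, 2023 + 6 days = Sep 18, 2023.

2023-09-18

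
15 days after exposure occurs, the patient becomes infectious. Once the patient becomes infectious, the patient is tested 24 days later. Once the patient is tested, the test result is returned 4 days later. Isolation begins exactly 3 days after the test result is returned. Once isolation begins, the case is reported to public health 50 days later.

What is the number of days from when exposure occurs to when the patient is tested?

Causal path: exposure occurs → the patient becomes infectious → the patient is tested.
Total delay along the path: 15 + 24 = 39 days.

39 days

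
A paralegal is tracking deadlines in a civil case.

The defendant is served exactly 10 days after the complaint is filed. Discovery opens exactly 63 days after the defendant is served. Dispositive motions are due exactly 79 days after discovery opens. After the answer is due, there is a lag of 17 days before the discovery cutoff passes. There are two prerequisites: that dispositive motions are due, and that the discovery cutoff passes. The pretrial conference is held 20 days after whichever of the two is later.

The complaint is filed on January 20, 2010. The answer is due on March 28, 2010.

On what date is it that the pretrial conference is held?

July 11, 2010

The complaint is filed: Jan 20, 2010.
The defendant is served: Jan 20, 2010 + 10 days = Jan 30, 2010.
Discovery opens: Jan 30, 2010 + 63 days = Apr 3, 2010.
Dispositive motions are due: Apr 3, 2010 + 79 days = Jun 21, 2010.
The answer is due: Mar 28, 2010.
The discovery cutoff passes: Mar 28, 2010 + 17 days = Apr 14, 2010.
Both prerequisites met — dispositive motions are due (Jun 21, 2010), the discovery cutoff passes (Apr 14, 2010); the later is Jun 21, 2010.
The pretrial conference is held: Jun 21, 2010 + 20 days = Jul 11, 2010.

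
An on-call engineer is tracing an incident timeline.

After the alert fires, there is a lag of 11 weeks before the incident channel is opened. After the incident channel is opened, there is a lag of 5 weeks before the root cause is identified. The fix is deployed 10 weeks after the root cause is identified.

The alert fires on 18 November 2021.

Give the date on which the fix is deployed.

19 May 2022

The alert fires: Nov 18, 2021.
The incident channel is opened: Nov 18, 2021 + 11 weeks = Feb 3, 2022.
The root cause is identified: Feb 3, 2022 + 5 weeks = Mar 10, 2022.
The fix is deployed: Mar 10, 2022 + 10 weeks = May 19, 2022.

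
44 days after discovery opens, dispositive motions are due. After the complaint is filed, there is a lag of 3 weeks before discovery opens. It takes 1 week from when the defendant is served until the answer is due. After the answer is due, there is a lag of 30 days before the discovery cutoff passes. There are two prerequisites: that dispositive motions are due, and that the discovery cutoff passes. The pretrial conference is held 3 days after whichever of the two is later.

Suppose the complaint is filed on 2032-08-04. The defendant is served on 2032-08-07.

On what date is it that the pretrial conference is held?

2032-10-11

The complaint is filed: Aug 4, 2032.
Discovery opens: Aug 4, 2032 + 3 weeks = Aug 25, 2032.
Dispositive motions are due: Aug 25, 2032 + 44 days = Oct 8, 2032.
The defendant is served: Aug 7, 2032.
The answer is due: Aug 7, 2032 + 1 week = Aug 14, 2032.
The discovery cutoff passes: Aug 14, 2032 + 30 days = Sep 13, 2032.
Both prerequisites met — dispositive motions are due (Oct 8, 2032), the discovery cutoff passes (Sep 13, 2032); the later is Oct 8, 2032.
The pretrial conference is held: Oct 8, 2032 + 3 days = Oct 11, 2032.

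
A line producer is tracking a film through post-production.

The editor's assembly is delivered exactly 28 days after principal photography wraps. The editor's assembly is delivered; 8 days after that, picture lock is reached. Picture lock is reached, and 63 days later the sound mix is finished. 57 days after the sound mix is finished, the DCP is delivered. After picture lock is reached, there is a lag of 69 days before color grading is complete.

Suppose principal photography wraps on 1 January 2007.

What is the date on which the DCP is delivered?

Principal photography wraps: Jan 1, 2007.
The editor's assembly is delivered: Jan 1, 2007 + 28 days = Jan 29, 2007.
Picture lock is reached: Jan 29, 2007 + 8 days = Feb 6, 2007.
The sound mix is finished: Feb 6, 2007 + 63 days = Apr 10, 2007.
The DCP is delivered: Apr 10, 2007 + 57 days = Jun 6, 2007.

6 June 2007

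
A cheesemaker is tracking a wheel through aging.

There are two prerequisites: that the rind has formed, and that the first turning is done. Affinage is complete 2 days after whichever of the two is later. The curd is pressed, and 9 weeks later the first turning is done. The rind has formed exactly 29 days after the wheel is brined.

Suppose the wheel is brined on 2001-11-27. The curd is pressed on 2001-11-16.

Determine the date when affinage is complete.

2002-01-20

The wheel is brined: Nov 27, 2001.
The rind has formed: Nov 27, 2001 + 29 days = Dec 26, 2001.
The curd is pressed: Nov 16, 2001.
The first turning is done: Nov 16, 2001 + 9 weeks = Jan 18, 2002.
Both prerequisites met — the rind has formed (Dec 26, 2001), the first turning is done (Jan 18, 2002); the later is Jan 18, 2002.
Affinage is complete: Jan 18, 2002 + 2 days = Jan 20, 2002.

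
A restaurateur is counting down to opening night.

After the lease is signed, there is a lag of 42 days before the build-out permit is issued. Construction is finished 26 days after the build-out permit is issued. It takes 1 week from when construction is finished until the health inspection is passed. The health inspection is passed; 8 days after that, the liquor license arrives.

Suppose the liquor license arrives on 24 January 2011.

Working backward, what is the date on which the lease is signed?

The liquor license arrives: Jan 24, 2011.
The health inspection is passed: Jan 24, 2011 − 8 days = Jan 16, 2011.
Construction is finished: Jan 16, 2011 − 1 week = Jan 9, 2011.
The build-out permit is issued: Jan 9, 2011 − 26 days = Dec 14, 2010.
The lease is signed: Dec 14, 2010 − 42 days = Nov 2, 2010.

2 November 2010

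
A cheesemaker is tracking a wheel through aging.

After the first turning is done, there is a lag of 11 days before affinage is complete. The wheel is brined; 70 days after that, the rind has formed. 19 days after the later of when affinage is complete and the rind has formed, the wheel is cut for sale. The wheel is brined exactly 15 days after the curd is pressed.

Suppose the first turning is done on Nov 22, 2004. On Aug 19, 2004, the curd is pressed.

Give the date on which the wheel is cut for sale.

The first turning is done: Nov 22, 2004.
Affinage is complete: Nov 22, 2004 + 11 days = Dec 3, 2004.
The curd is pressed: Aug 19, 2004.
The wheel is brined: Aug 19, 2004 + 15 days = Sep 3, 2004.
The rind has formed: Sep 3, 2004 + 70 days = Nov 12, 2004.
Both prerequisites met — affinage is complete (Dec 3, 2004), the rind has formed (Nov 12, 2004); the later is Dec 3, 2004.
The wheel is cut for sale: Dec 3, 2004 + 19 days = Dec 22, 2004.

Dec 22, 2004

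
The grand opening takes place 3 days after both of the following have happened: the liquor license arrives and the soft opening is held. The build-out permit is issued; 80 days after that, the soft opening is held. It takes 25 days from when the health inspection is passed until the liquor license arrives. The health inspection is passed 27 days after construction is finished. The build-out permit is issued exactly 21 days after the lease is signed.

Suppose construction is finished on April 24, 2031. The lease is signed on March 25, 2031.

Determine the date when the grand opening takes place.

Construction is finished: Apr 24, 2031.
The health inspection is passed: Apr 24, 2031 + 27 days = May 21, 2031.
The liquor license arrives: May 21, 2031 + 25 days = Jun 15, 2031.
The lease is signed: Mar 25, 2031.
The build-out permit is issued: Mar 25, 2031 + 21 days = Apr 15, 2031.
The soft opening is held: Apr 15, 2031 + 80 days = Jul 4, 2031.
Both prerequisites met — the liquor license arrives (Jun 15, 2031), the soft opening is held (Jul 4, 2031); the later is Jul 4, 2031.
The grand opening takes place: Jul 4, 2031 + 3 days = Jul 7, 2031.

July 7, 2031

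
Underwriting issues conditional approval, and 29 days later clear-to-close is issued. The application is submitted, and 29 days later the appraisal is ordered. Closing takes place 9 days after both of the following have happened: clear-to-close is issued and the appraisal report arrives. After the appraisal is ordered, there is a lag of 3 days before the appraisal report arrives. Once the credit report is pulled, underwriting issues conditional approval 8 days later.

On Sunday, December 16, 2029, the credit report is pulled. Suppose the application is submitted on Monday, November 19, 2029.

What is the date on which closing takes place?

The credit report is pulled: Dec 16, 2029.
Underwriting issues conditional approval: Dec 16, 2029 + 8 days = Dec 24, 2029.
Clear-to-close is issued: Dec 24, 2029 + 29 days = Jan 22, 2030.
The application is submitted: Nov 19, 2029.
The appraisal is ordered: Nov 19, 2029 + 29 days = Dec 18, 2029.
The appraisal report arrives: Dec 18, 2029 + 3 days = Dec 21, 2029.
Both prerequisites met — clear-to-close is issued (Jan 22, 2030), the appraisal report arrives (Dec 21, 2029); the later is Jan 22, 2030.
Closing takes place: Jan 22, 2030 + 9 days = Jan 31, 2030.

Thursday, January 31, 2030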